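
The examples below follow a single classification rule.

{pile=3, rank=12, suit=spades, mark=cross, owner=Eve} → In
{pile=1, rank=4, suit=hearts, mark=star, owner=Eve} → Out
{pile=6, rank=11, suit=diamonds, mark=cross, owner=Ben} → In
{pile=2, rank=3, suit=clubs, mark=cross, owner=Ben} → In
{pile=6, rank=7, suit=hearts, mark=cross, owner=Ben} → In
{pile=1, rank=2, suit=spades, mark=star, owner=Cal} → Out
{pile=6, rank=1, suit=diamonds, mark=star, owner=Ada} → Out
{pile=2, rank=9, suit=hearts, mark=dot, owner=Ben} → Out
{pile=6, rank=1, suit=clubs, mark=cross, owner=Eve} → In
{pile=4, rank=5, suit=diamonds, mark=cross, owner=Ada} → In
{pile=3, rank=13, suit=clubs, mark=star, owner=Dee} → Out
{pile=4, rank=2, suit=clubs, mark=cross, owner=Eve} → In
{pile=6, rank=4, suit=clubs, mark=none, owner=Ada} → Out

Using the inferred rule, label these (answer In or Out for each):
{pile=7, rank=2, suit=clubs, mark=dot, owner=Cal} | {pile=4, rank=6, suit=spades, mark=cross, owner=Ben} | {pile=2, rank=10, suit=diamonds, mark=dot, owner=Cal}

'In' ⟺ mark is cross.
{pile=7, rank=2, suit=clubs, mark=dot, owner=Cal}: mark is dot, does not fit → Out.
{pile=4, rank=6, suit=spades, mark=cross, owner=Ben}: mark is cross, meets the rule → In.
{pile=2, rank=10, suit=diamonds, mark=dot, owner=Cal}: mark is dot, does not fit → Out.

Out, In, Out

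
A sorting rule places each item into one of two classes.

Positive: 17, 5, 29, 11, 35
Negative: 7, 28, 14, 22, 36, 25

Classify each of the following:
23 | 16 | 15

A rule that fits every label: ≡ 5 (mod 6) — true of each 'Positive' example, false of each 'Negative' one.

Positive, Negative, Negative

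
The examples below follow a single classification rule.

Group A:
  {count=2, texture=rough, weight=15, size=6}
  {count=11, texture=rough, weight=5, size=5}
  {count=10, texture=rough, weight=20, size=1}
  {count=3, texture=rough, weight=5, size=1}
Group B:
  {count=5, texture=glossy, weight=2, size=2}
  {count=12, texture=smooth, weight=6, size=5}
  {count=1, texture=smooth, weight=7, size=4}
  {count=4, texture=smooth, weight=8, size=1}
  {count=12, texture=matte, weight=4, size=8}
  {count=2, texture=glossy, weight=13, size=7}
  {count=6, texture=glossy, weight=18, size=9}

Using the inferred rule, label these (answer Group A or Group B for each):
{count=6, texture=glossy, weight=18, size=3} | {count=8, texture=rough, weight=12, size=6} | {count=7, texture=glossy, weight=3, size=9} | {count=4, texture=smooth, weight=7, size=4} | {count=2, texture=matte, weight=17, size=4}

Group B, Group A, Group B, Group B, Group B

A rule that fits every label: texture is rough — true of each 'Group A' example, false of each 'Group B' one.
{count=6, texture=glossy, weight=18, size=3}: Group B (texture is glossy). {count=8, texture=rough, weight=12, size=6}: Group A (texture is rough). {count=7, texture=glossy, weight=3, size=9}: Group B (texture is glossy). {count=4, texture=smooth, weight=7, size=4}: Group B (texture is smooth). {count=2, texture=matte, weight=17, size=4}: Group B (texture is matte).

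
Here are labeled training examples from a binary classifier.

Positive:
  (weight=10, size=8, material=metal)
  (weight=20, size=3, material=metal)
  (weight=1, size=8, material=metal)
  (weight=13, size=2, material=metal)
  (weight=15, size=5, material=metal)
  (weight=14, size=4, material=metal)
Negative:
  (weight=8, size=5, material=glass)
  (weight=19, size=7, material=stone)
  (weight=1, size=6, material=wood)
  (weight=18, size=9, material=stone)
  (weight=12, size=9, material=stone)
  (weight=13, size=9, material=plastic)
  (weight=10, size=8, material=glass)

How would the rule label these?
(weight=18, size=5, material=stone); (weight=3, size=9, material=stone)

Negative, Negative

'Positive' ⟺ material is metal.
Negative: (weight=18, size=5, material=stone), since material is stone. Negative: (weight=3, size=9, material=stone), since material is stone.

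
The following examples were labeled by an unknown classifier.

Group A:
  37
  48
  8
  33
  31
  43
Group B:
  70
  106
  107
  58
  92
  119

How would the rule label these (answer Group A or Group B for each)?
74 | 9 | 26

Group B, Group A, Group A

One predicate separates the groups cleanly: at most 48.
74: 74 > 48, doesn't qualify → Group B. 9: 9 ≤ 48, satisfies this → Group A. 26: 26 ≤ 48, satisfies this → Group A.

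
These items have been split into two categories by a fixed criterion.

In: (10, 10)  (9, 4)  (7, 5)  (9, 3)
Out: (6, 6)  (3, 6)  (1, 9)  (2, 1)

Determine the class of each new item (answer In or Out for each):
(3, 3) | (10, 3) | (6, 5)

'In' ⟺ first ≥ 7.
(3, 3): Out (first 3).
(10, 3): In (first 10).
(6, 5): Out (first 6).

Out, In, Out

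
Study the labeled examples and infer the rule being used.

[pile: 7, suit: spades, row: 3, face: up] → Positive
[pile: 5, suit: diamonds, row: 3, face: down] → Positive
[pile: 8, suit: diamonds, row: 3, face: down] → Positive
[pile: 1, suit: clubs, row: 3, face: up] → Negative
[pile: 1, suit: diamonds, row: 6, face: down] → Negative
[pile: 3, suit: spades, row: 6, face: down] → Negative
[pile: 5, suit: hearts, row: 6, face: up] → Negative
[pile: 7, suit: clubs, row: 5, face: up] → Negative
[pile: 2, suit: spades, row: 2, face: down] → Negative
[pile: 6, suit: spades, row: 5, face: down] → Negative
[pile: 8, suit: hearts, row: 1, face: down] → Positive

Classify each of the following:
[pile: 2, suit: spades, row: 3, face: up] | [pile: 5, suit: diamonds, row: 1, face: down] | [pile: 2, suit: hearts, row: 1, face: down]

All 'Positive' examples share one property — pile ≥ 3 AND row ≤ 3 — and every 'Negative' example lacks it.
[pile: 2, suit: spades, row: 3, face: up]: pile = 2, row = 3 — fails the rule, so Negative.
[pile: 5, suit: diamonds, row: 1, face: down]: pile = 5, row = 1 — meets the rule, so Positive.
[pile: 2, suit: hearts, row: 1, face: down]: pile = 2, row = 1 — fails the rule, so Negative.

Negative, Positive, Negative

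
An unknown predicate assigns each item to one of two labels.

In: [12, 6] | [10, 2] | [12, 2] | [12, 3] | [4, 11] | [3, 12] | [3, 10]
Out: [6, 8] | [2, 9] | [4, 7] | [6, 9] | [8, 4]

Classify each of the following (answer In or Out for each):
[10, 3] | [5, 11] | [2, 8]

In, In, Out

Rule: max ≥ 10. This holds for each 'In' example and fails for each 'Out' one.
In: [10, 3], since max 10. In: [5, 11], since max 11. Out: [2, 8], since max 8.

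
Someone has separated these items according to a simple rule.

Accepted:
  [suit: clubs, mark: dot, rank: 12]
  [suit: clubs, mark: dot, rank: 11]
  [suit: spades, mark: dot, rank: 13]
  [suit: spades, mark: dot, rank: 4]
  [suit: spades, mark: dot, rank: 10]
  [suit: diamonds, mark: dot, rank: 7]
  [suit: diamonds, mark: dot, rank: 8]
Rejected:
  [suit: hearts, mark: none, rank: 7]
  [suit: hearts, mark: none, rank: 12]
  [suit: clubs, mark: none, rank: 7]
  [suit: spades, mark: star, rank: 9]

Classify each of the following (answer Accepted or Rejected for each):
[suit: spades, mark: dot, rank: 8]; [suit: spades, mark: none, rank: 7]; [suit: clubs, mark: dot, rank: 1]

Accepted, Rejected, Accepted

Rule: mark is dot. This holds for each 'Accepted' example and fails for each 'Rejected' one.
[suit: spades, mark: dot, rank: 8]: mark is dot, fits → Accepted. [suit: spades, mark: none, rank: 7]: mark is none, does not fit → Rejected. [suit: clubs, mark: dot, rank: 1]: mark is dot, fits → Accepted.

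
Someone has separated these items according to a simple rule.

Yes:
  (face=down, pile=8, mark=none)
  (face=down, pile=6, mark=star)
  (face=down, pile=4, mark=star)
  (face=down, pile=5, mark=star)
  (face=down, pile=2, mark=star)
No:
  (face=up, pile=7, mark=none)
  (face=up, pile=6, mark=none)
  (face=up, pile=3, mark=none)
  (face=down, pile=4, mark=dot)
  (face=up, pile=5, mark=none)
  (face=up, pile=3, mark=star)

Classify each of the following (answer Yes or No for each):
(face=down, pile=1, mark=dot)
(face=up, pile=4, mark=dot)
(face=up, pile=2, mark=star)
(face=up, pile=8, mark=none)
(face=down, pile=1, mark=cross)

The pattern is that an item is 'Yes' exactly when: mark is not dot AND face is down.

No, No, No, No, Yes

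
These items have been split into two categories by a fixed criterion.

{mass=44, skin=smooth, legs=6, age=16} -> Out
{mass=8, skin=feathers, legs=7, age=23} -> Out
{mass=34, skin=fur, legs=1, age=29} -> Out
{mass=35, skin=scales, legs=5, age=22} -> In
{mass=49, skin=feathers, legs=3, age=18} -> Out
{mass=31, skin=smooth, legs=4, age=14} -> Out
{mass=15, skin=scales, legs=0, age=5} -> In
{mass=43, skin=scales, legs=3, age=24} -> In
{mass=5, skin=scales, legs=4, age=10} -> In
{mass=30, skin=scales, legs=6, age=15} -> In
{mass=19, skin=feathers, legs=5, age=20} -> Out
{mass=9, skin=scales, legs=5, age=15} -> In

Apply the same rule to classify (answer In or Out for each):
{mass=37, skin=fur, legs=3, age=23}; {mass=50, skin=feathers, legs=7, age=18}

Out, Out

Rule: skin is scales. This holds for each 'In' example and fails for each 'Out' one.
{mass=37, skin=fur, legs=3, age=23}: Out (skin is fur).
{mass=50, skin=feathers, legs=7, age=18}: Out (skin is feathers).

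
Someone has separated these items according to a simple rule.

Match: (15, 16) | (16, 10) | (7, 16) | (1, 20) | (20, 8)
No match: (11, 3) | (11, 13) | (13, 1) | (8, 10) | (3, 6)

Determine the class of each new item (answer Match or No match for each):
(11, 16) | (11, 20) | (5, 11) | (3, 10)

Match, Match, No match, No match

One predicate separates the groups cleanly: max ≥ 15.
(11, 16) — max 16, hence Match.
(11, 20) — max 20, hence Match.
(5, 11) — max 11, hence No match.
(3, 10) — max 10, hence No match.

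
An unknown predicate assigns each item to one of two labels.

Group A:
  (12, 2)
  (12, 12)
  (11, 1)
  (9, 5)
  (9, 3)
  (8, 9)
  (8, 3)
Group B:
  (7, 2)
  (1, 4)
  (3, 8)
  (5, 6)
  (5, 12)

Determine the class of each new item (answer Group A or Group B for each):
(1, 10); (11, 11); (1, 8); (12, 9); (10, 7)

Group B, Group A, Group B, Group A, Group A

The classifier is using: first ≥ 8.
(1, 10): first 1 — fails this test, so Group B. (11, 11): first 11 — fits, so Group A. (1, 8): first 1 — fails this test, so Group B. (12, 9): first 12 — fits, so Group A. (10, 7): first 10 — fits, so Group A.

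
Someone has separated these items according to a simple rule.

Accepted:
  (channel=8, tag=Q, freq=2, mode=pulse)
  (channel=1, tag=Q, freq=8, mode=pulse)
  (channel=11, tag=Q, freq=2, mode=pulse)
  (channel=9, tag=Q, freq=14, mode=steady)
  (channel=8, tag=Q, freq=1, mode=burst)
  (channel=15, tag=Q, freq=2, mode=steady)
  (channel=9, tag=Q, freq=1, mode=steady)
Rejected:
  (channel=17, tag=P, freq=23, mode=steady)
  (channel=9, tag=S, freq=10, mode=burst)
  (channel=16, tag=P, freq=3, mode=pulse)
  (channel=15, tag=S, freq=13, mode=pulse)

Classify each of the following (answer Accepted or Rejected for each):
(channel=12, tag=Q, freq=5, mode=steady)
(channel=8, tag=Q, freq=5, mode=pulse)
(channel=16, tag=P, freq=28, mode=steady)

All 'Accepted' examples share one property — tag is Q — and every 'Rejected' example lacks it.
(channel=12, tag=Q, freq=5, mode=steady): tag is Q, satisfies this → Accepted. (channel=8, tag=Q, freq=5, mode=pulse): tag is Q, satisfies this → Accepted. (channel=16, tag=P, freq=28, mode=steady): tag is P, lacks this property → Rejected.

Accepted, Accepted, Rejected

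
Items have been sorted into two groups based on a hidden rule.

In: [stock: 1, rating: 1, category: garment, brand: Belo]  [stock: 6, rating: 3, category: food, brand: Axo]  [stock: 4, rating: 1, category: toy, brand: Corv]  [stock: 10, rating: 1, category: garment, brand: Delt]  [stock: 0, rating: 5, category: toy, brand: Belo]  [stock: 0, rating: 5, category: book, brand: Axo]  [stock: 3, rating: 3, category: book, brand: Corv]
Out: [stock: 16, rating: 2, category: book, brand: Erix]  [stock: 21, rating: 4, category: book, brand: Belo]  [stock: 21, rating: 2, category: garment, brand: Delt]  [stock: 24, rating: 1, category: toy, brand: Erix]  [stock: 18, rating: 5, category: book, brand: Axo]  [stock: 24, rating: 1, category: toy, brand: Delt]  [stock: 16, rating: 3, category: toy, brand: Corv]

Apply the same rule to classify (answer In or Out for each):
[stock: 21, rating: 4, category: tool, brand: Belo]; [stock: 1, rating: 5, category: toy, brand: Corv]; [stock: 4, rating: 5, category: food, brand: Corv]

Out, In, In

The classifier is using: stock ≤ 10.
Out: [stock: 21, rating: 4, category: tool, brand: Belo], since stock = 21. In: [stock: 1, rating: 5, category: toy, brand: Corv], since stock = 1. In: [stock: 4, rating: 5, category: food, brand: Corv], since stock = 4.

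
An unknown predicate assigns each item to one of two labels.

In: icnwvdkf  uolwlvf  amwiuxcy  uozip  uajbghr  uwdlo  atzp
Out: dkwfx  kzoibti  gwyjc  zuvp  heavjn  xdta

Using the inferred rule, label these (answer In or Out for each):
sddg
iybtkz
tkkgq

The simplest hypothesis consistent with all the labels is: starts with a vowel.

Out, In, Out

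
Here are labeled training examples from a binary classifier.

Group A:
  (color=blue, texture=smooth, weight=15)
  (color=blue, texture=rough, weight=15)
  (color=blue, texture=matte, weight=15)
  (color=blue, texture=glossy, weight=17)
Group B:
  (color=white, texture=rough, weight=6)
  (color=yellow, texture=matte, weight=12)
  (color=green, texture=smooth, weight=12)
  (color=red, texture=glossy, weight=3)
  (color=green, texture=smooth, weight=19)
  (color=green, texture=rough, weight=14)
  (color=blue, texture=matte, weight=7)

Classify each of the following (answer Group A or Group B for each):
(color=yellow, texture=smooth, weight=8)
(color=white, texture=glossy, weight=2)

The rule appears to be: color is blue AND weight ≥ 12.
(color=yellow, texture=smooth, weight=8): color is yellow, weight = 8, fails this test → Group B. (color=white, texture=glossy, weight=2): color is white, weight = 2, fails this test → Group B.

Group B, Group B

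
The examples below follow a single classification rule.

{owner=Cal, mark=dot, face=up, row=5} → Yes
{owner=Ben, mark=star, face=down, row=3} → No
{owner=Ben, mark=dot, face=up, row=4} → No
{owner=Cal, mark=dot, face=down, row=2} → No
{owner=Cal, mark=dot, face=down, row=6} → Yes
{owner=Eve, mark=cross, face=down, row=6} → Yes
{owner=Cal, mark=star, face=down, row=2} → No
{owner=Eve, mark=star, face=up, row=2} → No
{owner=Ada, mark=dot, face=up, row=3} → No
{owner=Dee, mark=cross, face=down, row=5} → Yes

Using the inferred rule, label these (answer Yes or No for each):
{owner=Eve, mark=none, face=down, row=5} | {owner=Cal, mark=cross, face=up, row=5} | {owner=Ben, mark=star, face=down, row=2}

Yes, Yes, No

The pattern is that an item is 'Yes' exactly when: row ≥ 5.
{owner=Eve, mark=none, face=down, row=5}: row = 5, satisfies this → Yes.
{owner=Cal, mark=cross, face=up, row=5}: row = 5, satisfies this → Yes.
{owner=Ben, mark=star, face=down, row=2}: row = 2, does not satisfy this → No.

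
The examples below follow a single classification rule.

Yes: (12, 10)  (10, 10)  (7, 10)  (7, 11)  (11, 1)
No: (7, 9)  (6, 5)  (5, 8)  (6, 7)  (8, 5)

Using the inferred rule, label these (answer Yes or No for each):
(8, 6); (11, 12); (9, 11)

No, Yes, Yes

The classifier is using: max ≥ 10.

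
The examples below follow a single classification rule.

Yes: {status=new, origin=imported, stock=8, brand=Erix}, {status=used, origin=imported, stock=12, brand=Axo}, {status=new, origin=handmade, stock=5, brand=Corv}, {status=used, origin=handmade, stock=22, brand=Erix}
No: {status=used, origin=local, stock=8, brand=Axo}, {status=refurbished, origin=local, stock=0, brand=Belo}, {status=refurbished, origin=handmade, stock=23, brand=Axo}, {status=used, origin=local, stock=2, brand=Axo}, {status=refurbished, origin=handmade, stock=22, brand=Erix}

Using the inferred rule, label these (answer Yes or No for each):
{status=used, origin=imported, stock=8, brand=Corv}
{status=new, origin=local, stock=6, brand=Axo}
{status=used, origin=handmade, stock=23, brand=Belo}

Rule: origin is not local AND status is not refurbished. This holds for each 'Yes' example and fails for each 'No' one.

Yes, No, Yes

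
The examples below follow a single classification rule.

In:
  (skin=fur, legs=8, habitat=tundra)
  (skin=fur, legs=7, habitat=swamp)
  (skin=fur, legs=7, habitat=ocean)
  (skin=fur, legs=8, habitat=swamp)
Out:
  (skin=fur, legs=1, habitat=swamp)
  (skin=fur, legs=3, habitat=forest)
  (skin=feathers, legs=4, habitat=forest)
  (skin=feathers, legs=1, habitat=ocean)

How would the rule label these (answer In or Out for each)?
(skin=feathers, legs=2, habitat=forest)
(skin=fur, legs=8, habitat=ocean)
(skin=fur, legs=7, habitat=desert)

Out, In, In

The classifier is using: legs ≥ 7.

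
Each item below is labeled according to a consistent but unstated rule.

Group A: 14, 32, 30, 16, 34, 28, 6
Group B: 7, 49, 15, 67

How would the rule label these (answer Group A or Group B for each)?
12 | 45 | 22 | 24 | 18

A rule that fits every label: even — true of each 'Group A' example, false of each 'Group B' one.
12: 12 is even, fits → Group A.
45: 45 is odd, doesn't qualify → Group B.
22: 22 is even, fits → Group A.
24: 24 is even, fits → Group A.
18: 18 is even, fits → Group A.

Group A, Group B, Group A, Group A, Group A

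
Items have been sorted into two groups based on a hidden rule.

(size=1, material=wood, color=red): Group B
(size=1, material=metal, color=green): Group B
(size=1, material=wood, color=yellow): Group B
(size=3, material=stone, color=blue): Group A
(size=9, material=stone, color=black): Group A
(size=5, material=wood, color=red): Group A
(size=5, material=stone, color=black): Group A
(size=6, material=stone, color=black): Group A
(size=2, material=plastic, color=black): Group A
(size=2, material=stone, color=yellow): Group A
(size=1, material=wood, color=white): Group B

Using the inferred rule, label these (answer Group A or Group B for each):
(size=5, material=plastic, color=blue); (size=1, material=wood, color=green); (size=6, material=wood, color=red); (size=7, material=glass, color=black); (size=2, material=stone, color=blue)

The distinguishing property — size ≥ 2 — holds for all the 'Group A' cases and none of the 'Group B' cases.

Group A, Group B, Group A, Group A, Group A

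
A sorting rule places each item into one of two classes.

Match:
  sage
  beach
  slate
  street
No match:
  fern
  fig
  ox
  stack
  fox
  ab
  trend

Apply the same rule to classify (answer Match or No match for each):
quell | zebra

The pattern is that an item is 'Match' exactly when: has ≥ 2 vowels.

Match, Match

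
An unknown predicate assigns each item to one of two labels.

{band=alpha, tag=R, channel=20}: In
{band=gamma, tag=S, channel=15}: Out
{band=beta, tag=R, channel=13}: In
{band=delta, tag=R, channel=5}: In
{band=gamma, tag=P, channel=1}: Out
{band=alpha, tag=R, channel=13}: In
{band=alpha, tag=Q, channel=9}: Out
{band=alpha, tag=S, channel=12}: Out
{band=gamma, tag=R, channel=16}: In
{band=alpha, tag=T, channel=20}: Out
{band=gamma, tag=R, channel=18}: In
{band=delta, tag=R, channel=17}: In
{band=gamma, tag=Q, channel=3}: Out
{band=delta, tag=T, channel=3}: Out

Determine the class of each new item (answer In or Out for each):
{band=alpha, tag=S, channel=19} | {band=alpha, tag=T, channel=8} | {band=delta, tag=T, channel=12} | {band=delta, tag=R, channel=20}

Comparing the two groups points to one rule — tag is R.
{band=alpha, tag=S, channel=19}: Out (tag is S).
{band=alpha, tag=T, channel=8}: Out (tag is T).
{band=delta, tag=T, channel=12}: Out (tag is T).
{band=delta, tag=R, channel=20}: In (tag is R).

Out, Out, Out, In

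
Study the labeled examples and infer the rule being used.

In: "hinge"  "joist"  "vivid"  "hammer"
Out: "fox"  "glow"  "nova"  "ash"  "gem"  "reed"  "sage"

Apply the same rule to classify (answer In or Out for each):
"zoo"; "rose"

Out, Out

The classifier is using: length ≥ 5.
"zoo" — length 3, hence Out. "rose" — length 4, hence Out.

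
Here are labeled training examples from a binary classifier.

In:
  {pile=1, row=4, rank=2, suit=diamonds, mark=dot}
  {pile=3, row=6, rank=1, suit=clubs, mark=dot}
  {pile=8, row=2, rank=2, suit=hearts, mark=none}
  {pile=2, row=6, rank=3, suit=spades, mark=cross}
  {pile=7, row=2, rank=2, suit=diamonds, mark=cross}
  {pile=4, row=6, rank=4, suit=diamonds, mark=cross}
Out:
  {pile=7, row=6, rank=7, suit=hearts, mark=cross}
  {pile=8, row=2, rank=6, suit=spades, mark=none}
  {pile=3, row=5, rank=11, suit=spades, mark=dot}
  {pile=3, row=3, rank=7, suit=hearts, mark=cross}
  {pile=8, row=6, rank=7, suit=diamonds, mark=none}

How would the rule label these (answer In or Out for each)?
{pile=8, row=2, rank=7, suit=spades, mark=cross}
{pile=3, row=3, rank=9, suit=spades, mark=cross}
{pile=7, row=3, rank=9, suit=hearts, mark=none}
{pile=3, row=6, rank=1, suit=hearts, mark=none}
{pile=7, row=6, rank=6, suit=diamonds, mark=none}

Every 'In' example satisfies: rank ≤ 4. None of the 'Out' examples do.
{pile=8, row=2, rank=7, suit=spades, mark=cross} → rank = 7 → Out. {pile=3, row=3, rank=9, suit=spades, mark=cross} → rank = 9 → Out. {pile=7, row=3, rank=9, suit=hearts, mark=none} → rank = 9 → Out. {pile=3, row=6, rank=1, suit=hearts, mark=none} → rank = 1 → In. {pile=7, row=6, rank=6, suit=diamonds, mark=none} → rank = 6 → Out.

Out, Out, Out, In, Out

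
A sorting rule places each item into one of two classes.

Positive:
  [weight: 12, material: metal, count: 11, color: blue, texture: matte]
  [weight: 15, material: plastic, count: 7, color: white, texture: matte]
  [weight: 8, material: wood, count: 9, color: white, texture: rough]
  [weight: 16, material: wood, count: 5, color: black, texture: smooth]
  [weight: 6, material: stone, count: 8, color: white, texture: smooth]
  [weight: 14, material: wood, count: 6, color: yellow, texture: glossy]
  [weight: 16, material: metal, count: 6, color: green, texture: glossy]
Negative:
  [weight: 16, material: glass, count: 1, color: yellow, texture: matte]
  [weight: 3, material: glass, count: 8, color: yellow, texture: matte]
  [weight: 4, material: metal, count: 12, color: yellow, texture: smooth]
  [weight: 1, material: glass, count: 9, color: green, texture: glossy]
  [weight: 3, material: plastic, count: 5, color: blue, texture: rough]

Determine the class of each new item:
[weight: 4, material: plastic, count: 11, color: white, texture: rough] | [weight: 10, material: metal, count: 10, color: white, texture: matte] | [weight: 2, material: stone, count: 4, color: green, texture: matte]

The classifier is using: weight ≥ 6 AND count ≥ 5.
[weight: 4, material: plastic, count: 11, color: white, texture: rough]: weight = 4, count = 11, fails the rule → Negative. [weight: 10, material: metal, count: 10, color: white, texture: matte]: weight = 10, count = 10, satisfies this → Positive. [weight: 2, material: stone, count: 4, color: green, texture: matte]: weight = 2, count = 4, fails the rule → Negative.

Negative, Positive, Negative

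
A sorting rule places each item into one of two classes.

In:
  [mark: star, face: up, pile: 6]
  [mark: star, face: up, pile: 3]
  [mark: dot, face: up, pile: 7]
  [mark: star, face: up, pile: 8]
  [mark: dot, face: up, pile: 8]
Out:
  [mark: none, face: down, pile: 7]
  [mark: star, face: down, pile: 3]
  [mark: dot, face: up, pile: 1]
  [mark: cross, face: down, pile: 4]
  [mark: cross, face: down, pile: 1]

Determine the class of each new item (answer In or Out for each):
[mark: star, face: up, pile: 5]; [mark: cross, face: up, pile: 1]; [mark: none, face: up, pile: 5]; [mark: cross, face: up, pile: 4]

Every 'In' example satisfies: face is up AND pile ≥ 3. None of the 'Out' examples do.
[mark: star, face: up, pile: 5] → face is up, pile = 5 → In.
[mark: cross, face: up, pile: 1] → face is up, pile = 1 → Out.
[mark: none, face: up, pile: 5] → face is up, pile = 5 → In.
[mark: cross, face: up, pile: 4] → face is up, pile = 4 → In.

In, Out, In, In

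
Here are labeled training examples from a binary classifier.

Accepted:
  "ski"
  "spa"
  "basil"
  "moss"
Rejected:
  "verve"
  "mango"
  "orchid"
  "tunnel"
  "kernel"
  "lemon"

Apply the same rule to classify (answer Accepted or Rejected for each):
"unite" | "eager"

Rejected, Rejected

All 'Accepted' examples share one property — contains 's' — and every 'Rejected' example lacks it.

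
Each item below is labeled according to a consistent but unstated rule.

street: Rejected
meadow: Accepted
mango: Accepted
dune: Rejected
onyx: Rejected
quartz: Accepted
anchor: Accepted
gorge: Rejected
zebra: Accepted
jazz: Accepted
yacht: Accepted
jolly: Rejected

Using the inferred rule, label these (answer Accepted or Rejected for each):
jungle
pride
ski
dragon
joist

Rejected, Rejected, Rejected, Accepted, Rejected

All 'Accepted' examples share one property — contains 'a' — and every 'Rejected' example lacks it.
jungle: Rejected (no 'a').
pride: Rejected (no 'a').
ski: Rejected (no 'a').
dragon: Accepted (has 'a').
joist: Rejected (no 'a').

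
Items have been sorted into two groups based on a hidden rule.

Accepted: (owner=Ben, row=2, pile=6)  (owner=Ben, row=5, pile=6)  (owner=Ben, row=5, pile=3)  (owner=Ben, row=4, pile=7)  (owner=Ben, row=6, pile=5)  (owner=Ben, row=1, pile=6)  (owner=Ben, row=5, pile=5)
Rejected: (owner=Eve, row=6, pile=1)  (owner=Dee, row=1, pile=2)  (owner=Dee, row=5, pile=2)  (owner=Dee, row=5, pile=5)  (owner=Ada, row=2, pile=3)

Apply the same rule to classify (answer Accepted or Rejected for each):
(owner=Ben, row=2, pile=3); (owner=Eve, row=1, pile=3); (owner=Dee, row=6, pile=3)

The simplest hypothesis consistent with all the labels is: owner is Ben.
(owner=Ben, row=2, pile=3): owner is Ben — meets the rule, so Accepted.
(owner=Eve, row=1, pile=3): owner is Eve — does not pass, so Rejected.
(owner=Dee, row=6, pile=3): owner is Dee — does not pass, so Rejected.

Accepted, Rejected, Rejected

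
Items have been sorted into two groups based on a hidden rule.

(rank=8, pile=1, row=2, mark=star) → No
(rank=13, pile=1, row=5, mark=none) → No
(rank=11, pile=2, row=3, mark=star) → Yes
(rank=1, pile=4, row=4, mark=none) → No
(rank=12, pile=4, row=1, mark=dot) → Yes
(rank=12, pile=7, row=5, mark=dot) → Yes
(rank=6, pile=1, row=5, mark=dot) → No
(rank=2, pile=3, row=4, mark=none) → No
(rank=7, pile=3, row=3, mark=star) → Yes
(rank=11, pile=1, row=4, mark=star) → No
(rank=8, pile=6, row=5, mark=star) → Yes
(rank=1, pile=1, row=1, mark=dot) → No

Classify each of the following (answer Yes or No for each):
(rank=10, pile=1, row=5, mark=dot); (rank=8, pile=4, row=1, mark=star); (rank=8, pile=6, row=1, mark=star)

The classifier is using: pile ≥ 2 AND rank ≥ 6.

No, Yes, Yes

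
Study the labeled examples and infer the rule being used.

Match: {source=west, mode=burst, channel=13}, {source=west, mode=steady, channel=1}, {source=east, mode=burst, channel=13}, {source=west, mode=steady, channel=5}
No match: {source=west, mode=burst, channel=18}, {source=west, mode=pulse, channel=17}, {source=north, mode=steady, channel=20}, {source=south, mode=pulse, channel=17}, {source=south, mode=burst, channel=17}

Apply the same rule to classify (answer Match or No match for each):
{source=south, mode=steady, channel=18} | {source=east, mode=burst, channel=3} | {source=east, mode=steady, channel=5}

Rule: channel ≤ 13. This holds for each 'Match' example and fails for each 'No match' one.
{source=south, mode=steady, channel=18}: channel = 18, does not fit → No match.
{source=east, mode=burst, channel=3}: channel = 3, checks out → Match.
{source=east, mode=steady, channel=5}: channel = 5, checks out → Match.

No match, Match, Match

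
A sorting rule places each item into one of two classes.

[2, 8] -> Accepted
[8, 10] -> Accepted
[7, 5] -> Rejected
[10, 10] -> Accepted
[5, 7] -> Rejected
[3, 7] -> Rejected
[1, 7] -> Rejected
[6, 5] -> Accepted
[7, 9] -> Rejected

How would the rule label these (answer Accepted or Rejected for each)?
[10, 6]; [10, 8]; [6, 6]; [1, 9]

The pattern is that an item is 'Accepted' exactly when: first is even.

Accepted, Accepted, Accepted, Rejected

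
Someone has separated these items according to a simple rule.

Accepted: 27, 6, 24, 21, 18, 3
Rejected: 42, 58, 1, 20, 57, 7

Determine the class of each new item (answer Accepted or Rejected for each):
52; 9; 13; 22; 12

'Accepted' ⟺ multiple of 3 AND at most 27.
52: 52 = 3·17 + 1, 52 > 27, does not fit → Rejected.
9: 9 = 3·3, 9 ≤ 27, has this property → Accepted.
13: 13 = 3·4 + 1, 13 ≤ 27, does not fit → Rejected.
22: 22 = 3·7 + 1, 22 ≤ 27, does not fit → Rejected.
12: 12 = 3·4, 12 ≤ 27, has this property → Accepted.

Rejected, Accepted, Rejected, Rejected, Accepted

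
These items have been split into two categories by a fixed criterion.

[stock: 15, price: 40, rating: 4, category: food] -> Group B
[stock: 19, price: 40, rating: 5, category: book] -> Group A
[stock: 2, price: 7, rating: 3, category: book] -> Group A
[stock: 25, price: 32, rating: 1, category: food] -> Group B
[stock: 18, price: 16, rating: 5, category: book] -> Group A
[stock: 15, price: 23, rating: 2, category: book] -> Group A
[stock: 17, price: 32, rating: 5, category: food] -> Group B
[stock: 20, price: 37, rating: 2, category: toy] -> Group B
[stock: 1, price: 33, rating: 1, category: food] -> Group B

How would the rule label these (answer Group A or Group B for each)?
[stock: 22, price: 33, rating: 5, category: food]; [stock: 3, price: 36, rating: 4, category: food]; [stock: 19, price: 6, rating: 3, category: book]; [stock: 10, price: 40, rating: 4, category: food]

Group B, Group B, Group A, Group B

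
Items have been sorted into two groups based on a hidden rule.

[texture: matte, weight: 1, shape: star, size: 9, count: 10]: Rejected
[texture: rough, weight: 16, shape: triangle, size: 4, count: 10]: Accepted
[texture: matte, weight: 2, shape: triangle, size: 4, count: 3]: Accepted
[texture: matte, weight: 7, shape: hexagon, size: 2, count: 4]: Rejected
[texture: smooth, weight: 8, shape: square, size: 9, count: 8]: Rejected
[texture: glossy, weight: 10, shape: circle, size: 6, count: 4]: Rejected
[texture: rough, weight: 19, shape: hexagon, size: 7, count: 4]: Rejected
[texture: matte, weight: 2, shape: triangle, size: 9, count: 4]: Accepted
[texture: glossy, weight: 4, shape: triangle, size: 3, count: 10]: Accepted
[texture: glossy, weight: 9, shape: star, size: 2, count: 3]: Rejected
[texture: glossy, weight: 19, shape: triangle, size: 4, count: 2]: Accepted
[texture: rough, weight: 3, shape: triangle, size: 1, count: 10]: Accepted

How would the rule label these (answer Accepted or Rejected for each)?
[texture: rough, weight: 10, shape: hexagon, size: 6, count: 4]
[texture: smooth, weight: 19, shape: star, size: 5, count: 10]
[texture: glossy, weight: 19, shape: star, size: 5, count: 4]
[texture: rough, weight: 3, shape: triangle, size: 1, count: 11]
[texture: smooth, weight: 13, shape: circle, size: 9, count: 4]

Rejected, Rejected, Rejected, Accepted, Rejected

The distinguishing property — shape is triangle — holds for all the 'Accepted' cases and none of the 'Rejected' cases.
[texture: rough, weight: 10, shape: hexagon, size: 6, count: 4]: shape is hexagon, fails the rule → Rejected.
[texture: smooth, weight: 19, shape: star, size: 5, count: 10]: shape is star, fails the rule → Rejected.
[texture: glossy, weight: 19, shape: star, size: 5, count: 4]: shape is star, fails the rule → Rejected.
[texture: rough, weight: 3, shape: triangle, size: 1, count: 11]: shape is triangle, satisfies this → Accepted.
[texture: smooth, weight: 13, shape: circle, size: 9, count: 4]: shape is circle, fails the rule → Rejected.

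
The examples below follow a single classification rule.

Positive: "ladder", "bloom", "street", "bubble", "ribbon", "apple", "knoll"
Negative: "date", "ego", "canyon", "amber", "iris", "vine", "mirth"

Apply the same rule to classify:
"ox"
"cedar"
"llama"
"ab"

Negative, Negative, Positive, Negative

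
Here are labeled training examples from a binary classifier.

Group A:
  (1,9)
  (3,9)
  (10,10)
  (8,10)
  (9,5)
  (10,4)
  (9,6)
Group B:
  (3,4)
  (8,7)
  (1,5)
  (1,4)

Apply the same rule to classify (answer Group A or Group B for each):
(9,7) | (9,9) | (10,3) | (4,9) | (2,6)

Group A, Group A, Group A, Group A, Group B

The common property of the 'Group A' items is: max ≥ 9. No 'Group B' item has it.
(9,7) → max 9 → Group A.
(9,9) → max 9 → Group A.
(10,3) → max 10 → Group A.
(4,9) → max 9 → Group A.
(2,6) → max 6 → Group B.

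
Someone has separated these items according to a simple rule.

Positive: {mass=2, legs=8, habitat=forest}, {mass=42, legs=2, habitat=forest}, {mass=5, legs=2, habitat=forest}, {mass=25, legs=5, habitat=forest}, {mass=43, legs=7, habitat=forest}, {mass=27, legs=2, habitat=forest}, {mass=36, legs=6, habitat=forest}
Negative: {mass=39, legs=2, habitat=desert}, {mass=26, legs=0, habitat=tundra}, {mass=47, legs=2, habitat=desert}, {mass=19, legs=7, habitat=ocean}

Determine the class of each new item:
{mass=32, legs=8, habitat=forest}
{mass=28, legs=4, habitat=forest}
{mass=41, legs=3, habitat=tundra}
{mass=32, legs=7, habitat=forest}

The classifier is using: habitat is forest.
{mass=32, legs=8, habitat=forest} → habitat is forest → Positive.
{mass=28, legs=4, habitat=forest} → habitat is forest → Positive.
{mass=41, legs=3, habitat=tundra} → habitat is tundra → Negative.
{mass=32, legs=7, habitat=forest} → habitat is forest → Positive.

Positive, Positive, Negative, Positive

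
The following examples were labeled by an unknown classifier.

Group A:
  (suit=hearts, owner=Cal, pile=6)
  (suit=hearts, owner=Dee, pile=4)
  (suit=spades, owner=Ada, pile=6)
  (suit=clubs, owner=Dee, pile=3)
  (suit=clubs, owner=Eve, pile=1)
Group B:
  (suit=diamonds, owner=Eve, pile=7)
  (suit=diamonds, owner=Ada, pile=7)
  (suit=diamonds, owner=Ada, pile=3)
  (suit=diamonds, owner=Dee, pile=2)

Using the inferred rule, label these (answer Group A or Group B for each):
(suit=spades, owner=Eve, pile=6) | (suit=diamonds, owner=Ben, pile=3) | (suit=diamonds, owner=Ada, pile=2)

Group A, Group B, Group B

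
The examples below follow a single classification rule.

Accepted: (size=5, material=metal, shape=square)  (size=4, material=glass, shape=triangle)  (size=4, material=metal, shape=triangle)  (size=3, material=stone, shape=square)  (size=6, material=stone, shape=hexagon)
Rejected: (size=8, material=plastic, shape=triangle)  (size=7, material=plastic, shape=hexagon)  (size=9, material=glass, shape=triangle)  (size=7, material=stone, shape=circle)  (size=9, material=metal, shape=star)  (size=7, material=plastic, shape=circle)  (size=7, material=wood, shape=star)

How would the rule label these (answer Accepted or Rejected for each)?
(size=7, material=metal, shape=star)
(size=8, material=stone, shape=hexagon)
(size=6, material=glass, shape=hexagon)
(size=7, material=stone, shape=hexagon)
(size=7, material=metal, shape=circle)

The simplest hypothesis consistent with all the labels is: size ≤ 6.
(size=7, material=metal, shape=star): size = 7, doesn't qualify → Rejected. (size=8, material=stone, shape=hexagon): size = 8, doesn't qualify → Rejected. (size=6, material=glass, shape=hexagon): size = 6, passes → Accepted. (size=7, material=stone, shape=hexagon): size = 7, doesn't qualify → Rejected. (size=7, material=metal, shape=circle): size = 7, doesn't qualify → Rejected.

Rejected, Rejected, Accepted, Rejected, Rejected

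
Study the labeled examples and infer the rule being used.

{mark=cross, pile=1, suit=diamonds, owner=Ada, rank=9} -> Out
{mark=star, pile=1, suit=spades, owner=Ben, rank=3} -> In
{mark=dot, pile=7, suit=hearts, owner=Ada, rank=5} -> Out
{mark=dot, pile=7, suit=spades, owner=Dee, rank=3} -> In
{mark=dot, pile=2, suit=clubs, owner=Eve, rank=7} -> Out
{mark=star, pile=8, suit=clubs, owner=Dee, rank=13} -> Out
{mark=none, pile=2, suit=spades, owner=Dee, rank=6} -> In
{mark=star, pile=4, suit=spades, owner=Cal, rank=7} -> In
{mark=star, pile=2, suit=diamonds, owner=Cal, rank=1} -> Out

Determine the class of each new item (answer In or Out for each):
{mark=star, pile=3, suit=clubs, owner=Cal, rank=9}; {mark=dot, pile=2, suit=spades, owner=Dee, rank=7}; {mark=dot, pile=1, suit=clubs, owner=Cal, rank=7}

Out, In, Out

The classifier is using: suit is spades.
Out: {mark=star, pile=3, suit=clubs, owner=Cal, rank=9}, since suit is clubs. In: {mark=dot, pile=2, suit=spades, owner=Dee, rank=7}, since suit is spades. Out: {mark=dot, pile=1, suit=clubs, owner=Cal, rank=7}, since suit is clubs.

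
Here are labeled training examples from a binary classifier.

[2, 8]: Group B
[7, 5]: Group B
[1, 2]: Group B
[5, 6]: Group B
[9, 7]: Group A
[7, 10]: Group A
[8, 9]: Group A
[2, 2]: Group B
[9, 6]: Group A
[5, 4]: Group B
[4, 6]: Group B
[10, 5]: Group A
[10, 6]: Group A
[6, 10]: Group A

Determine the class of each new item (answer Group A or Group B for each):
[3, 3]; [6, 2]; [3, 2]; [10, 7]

Group B, Group B, Group B, Group A

The common property of the 'Group A' items is: sum ≥ 15. No 'Group B' item has it.
[3, 3] — 3+3 = 6, hence Group B. [6, 2] — 6+2 = 8, hence Group B. [3, 2] — 3+2 = 5, hence Group B. [10, 7] — 10+7 = 17, hence Group A.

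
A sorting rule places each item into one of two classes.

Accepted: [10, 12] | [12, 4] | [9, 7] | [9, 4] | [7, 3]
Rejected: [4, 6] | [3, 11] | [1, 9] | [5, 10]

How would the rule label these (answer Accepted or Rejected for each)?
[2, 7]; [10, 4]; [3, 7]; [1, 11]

Rejected, Accepted, Rejected, Rejected

The rule appears to be: first ≥ 6.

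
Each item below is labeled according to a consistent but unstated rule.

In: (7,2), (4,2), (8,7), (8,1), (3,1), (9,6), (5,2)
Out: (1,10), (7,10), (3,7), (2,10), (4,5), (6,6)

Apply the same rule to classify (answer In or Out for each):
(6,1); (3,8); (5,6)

In, Out, Out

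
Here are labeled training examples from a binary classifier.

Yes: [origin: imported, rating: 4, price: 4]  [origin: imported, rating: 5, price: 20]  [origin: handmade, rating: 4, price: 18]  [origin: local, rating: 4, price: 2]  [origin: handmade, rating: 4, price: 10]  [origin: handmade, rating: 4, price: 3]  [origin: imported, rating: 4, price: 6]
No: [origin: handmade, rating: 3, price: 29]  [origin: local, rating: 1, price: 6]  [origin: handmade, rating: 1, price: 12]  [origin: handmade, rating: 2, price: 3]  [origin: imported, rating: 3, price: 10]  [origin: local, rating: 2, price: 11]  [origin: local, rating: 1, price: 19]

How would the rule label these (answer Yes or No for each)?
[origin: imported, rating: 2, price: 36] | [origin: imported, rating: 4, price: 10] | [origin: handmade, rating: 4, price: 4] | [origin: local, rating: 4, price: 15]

Every 'Yes' example satisfies: rating ≥ 4. None of the 'No' examples do.
[origin: imported, rating: 2, price: 36]: rating = 2 — lacks this property, so No.
[origin: imported, rating: 4, price: 10]: rating = 4 — meets the rule, so Yes.
[origin: handmade, rating: 4, price: 4]: rating = 4 — meets the rule, so Yes.
[origin: local, rating: 4, price: 15]: rating = 4 — meets the rule, so Yes.

No, Yes, Yes, Yes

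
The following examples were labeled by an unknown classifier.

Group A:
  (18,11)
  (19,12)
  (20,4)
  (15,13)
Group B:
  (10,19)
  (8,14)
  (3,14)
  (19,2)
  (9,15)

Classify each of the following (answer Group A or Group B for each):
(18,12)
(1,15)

All 'Group A' examples share one property — first > second AND sum ≥ 22 — and every 'Group B' example lacks it.
(18,12): 18 > 12, 18+12 = 30, satisfies this → Group A. (1,15): 1 < 15, 1+15 = 16, fails this test → Group B.

Group A, Group B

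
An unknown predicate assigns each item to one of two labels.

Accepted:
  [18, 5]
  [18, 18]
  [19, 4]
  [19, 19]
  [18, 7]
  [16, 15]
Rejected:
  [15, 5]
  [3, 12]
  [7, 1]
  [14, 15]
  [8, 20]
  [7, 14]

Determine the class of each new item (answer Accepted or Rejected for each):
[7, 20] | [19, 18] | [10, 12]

'Accepted' ⟺ first ≥ 16.
[7, 20] — first 7, hence Rejected. [19, 18] — first 19, hence Accepted. [10, 12] — first 10, hence Rejected.

Rejected, Accepted, Rejected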